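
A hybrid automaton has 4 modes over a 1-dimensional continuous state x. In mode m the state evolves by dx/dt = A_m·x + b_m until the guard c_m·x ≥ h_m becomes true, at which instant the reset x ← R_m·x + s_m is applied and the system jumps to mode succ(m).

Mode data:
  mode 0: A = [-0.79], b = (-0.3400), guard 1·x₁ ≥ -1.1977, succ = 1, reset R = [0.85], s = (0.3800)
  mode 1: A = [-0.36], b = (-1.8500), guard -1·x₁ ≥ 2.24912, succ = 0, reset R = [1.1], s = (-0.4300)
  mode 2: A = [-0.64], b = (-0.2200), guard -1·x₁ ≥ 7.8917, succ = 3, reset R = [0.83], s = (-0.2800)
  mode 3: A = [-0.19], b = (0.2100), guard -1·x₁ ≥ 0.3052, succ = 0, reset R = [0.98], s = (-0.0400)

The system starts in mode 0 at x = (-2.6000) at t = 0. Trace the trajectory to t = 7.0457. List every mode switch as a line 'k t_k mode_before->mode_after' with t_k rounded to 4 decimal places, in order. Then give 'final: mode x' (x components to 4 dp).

Mode 0: guard c·x = -1.1977 hit at Δt = 1.3157 (t = 1.3157), x⁻ = (-1.1977) → reset → x⁺ = (-0.6380), jump to mode 1
Mode 1: guard c·x = 2.2491 hit at Δt = 1.2308 (t = 2.5465), x⁻ = (-2.2491) → reset → x⁺ = (-2.9040), jump to mode 0
Mode 0: guard c·x = -1.1977 hit at Δt = 1.4817 (t = 4.0282), x⁻ = (-1.1977) → reset → x⁺ = (-0.6380), jump to mode 1
Mode 1: guard c·x = 2.2491 hit at Δt = 1.2308 (t = 5.2590), x⁻ = (-2.2491) → reset → x⁺ = (-2.9040), jump to mode 0
Mode 0: guard c·x = -1.1977 hit at Δt = 1.4817 (t = 6.7407), x⁻ = (-1.1977) → reset → x⁺ = (-0.6380), jump to mode 1
Mode 1: flow for 0.3050 to horizon, guard not reached → x = (-1.1061)

1 1.3157 0->1
2 2.5465 1->0
3 4.0282 0->1
4 5.2590 1->0
5 6.7407 0->1
final: 1 -1.1061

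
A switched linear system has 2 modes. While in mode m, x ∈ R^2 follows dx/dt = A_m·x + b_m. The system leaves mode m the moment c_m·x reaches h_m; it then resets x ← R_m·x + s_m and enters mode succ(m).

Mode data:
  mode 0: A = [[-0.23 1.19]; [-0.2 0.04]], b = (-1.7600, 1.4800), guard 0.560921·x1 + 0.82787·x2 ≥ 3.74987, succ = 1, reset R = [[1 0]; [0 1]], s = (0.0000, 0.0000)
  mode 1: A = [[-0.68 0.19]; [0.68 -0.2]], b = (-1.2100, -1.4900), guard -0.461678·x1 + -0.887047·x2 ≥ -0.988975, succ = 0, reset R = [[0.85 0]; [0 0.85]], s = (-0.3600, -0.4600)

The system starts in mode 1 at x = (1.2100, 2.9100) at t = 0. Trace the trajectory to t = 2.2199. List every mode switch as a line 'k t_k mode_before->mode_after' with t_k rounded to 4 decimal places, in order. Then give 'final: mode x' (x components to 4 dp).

Mode 1: guard c·x = -0.9890 hit at Δt = 1.1203 (t = 1.1203), x⁻ = (-0.0898, 1.1617) → reset → x⁺ = (-0.4363, 0.5274), jump to mode 0
Mode 0: flow for 1.0996 to horizon, guard not reached → x = (-0.3481, 2.3475)

1 1.1203 1->0
final: 0 -0.3481 2.3475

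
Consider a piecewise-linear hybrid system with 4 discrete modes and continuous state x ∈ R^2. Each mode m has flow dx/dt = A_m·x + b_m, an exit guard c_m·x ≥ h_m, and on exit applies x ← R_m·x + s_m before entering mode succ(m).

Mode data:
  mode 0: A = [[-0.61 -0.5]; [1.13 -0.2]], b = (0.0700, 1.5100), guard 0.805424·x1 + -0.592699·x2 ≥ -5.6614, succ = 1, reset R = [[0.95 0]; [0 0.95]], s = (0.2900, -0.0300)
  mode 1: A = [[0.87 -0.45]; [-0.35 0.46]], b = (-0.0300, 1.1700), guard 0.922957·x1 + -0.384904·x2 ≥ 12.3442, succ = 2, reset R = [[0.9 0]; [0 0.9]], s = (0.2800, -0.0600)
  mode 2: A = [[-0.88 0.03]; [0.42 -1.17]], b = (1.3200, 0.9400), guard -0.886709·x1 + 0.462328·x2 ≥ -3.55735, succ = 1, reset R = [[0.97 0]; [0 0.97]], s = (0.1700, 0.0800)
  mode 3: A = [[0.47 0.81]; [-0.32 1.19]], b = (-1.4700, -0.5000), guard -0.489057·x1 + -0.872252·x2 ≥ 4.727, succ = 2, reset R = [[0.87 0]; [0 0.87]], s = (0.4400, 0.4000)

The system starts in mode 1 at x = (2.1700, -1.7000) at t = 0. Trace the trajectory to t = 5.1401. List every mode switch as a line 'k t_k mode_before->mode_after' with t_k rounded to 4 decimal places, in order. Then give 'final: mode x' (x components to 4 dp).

Mode 1: guard c·x = 12.3442 hit at Δt = 1.5133 (t = 1.5133), x⁻ = (11.3788, -4.7858) → reset → x⁺ = (10.5209, -4.3673), jump to mode 2
Mode 2: guard c·x = -3.5574 hit at Δt = 1.1880 (t = 2.7013), x⁻ = (4.6655, 1.2536) → reset → x⁺ = (4.6955, 1.2960), jump to mode 1
Mode 1: guard c·x = 12.3442 hit at Δt = 1.2851 (t = 3.9864), x⁻ = (13.2325, -0.3408) → reset → x⁺ = (12.1892, -0.3667), jump to mode 2
Mode 2: flow for 1.1537 to horizon, guard not reached → x = (5.4129, 2.4994)

1 1.5133 1->2
2 2.7013 2->1
3 3.9864 1->2
final: 2 5.4129 2.4994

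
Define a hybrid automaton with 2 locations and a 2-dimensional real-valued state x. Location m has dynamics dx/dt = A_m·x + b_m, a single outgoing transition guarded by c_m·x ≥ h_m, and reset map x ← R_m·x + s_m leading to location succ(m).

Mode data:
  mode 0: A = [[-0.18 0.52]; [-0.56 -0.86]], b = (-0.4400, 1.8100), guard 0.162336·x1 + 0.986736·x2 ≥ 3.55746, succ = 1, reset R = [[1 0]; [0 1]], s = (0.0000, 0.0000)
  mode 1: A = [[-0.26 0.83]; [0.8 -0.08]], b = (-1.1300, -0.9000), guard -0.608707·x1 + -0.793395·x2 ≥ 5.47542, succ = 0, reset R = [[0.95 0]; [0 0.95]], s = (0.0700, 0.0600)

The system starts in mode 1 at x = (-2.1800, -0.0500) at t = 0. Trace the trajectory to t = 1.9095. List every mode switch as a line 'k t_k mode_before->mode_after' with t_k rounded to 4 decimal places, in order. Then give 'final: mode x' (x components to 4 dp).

1 1.1477 1->0
final: 0 -4.1914 0.5586

Mode 1: guard c·x = 5.4754 hit at Δt = 1.1477 (t = 1.1477), x⁻ = (-4.2314, -3.6548) → reset → x⁺ = (-3.9499, -3.4121), jump to mode 0
Mode 0: flow for 0.7618 to horizon, guard not reached → x = (-4.1914, 0.5586)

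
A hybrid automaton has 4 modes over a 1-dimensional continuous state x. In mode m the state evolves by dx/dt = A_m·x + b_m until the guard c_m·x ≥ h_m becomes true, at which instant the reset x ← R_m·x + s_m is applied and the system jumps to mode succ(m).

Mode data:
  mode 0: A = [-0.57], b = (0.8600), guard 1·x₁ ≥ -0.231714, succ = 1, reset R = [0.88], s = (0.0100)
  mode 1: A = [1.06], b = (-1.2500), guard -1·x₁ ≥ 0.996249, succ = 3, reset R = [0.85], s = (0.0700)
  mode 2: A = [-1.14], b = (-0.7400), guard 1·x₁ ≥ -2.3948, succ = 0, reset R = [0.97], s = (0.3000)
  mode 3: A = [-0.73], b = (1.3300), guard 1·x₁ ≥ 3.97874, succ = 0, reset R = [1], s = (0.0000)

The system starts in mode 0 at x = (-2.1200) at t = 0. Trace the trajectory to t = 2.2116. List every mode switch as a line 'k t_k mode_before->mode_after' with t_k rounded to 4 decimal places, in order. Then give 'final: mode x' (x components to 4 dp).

Mode 0: guard c·x = -0.2317 hit at Δt = 1.2890 (t = 1.2890), x⁻ = (-0.2317) → reset → x⁺ = (-0.1939), jump to mode 1
Mode 1: guard c·x = 0.9962 hit at Δt = 0.4341 (t = 1.7231), x⁻ = (-0.9962) → reset → x⁺ = (-0.7768), jump to mode 3
Mode 3: flow for 0.4885 to horizon, guard not reached → x = (0.0027)

1 1.2890 0->1
2 1.7231 1->3
final: 3 0.0027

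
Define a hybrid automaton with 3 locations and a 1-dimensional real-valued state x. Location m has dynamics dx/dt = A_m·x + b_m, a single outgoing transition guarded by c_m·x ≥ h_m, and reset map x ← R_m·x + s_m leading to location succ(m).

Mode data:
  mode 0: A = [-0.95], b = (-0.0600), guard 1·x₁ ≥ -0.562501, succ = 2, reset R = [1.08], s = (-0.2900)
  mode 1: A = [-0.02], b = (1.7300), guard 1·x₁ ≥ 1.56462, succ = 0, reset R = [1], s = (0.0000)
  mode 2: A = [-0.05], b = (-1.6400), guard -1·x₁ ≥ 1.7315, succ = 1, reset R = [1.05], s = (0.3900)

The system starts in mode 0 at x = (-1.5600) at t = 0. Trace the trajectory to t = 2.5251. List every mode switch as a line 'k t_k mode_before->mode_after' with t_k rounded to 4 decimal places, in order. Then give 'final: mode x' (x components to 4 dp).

1 1.1556 0->2
2 1.6854 2->1
final: 1 0.0363

Mode 0: guard c·x = -0.5625 hit at Δt = 1.1556 (t = 1.1556), x⁻ = (-0.5625) → reset → x⁺ = (-0.8975), jump to mode 2
Mode 2: guard c·x = 1.7315 hit at Δt = 0.5298 (t = 1.6854), x⁻ = (-1.7315) → reset → x⁺ = (-1.4281), jump to mode 1
Mode 1: flow for 0.8397 to horizon, guard not reached → x = (0.0363)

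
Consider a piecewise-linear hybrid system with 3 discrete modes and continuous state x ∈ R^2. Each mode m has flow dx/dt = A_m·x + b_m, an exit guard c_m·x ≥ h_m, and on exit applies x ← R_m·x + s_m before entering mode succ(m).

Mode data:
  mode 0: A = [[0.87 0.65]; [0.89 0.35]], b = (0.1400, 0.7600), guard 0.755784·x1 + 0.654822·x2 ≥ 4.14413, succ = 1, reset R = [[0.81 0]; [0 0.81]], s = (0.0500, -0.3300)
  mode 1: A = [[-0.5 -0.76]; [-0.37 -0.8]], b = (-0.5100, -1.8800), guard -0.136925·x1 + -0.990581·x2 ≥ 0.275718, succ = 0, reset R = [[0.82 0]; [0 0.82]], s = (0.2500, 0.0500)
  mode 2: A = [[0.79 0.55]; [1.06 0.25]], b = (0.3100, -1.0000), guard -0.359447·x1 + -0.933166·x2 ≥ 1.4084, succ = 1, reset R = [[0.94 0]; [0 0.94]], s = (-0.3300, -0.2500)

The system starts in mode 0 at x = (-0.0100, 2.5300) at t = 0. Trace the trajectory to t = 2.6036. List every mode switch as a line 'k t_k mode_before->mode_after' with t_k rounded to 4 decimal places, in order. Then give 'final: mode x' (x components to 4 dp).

1 0.6385 0->1
2 1.7819 1->0
final: 0 0.4956 0.7043

Mode 0: guard c·x = 4.1441 hit at Δt = 0.6385 (t = 0.6385), x⁻ = (1.8584, 4.1838) → reset → x⁺ = (1.5553, 3.0588), jump to mode 1
Mode 1: guard c·x = 0.2757 hit at Δt = 1.1434 (t = 1.7819), x⁻ = (-0.1932, -0.2516) → reset → x⁺ = (0.0916, -0.1563), jump to mode 0
Mode 0: flow for 0.8217 to horizon, guard not reached → x = (0.4956, 0.7043)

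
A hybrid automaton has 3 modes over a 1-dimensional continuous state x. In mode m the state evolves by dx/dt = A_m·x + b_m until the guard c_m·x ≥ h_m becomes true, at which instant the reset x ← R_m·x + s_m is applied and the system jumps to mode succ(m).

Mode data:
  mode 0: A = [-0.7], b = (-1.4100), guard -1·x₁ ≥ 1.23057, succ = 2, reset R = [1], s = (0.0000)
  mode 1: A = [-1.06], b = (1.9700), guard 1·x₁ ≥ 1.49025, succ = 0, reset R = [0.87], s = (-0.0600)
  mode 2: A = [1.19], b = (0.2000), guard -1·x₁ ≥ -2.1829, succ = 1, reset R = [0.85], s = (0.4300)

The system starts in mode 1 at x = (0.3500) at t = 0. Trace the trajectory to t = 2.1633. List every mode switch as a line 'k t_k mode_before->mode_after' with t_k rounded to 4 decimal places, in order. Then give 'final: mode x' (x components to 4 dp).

Mode 1: guard c·x = 1.4903 hit at Δt = 1.3303 (t = 1.3303), x⁻ = (1.4902) → reset → x⁺ = (1.2365), jump to mode 0
Mode 0: flow for 0.8330 to horizon, guard not reached → x = (-0.1998)

1 1.3303 1->0
final: 0 -0.1998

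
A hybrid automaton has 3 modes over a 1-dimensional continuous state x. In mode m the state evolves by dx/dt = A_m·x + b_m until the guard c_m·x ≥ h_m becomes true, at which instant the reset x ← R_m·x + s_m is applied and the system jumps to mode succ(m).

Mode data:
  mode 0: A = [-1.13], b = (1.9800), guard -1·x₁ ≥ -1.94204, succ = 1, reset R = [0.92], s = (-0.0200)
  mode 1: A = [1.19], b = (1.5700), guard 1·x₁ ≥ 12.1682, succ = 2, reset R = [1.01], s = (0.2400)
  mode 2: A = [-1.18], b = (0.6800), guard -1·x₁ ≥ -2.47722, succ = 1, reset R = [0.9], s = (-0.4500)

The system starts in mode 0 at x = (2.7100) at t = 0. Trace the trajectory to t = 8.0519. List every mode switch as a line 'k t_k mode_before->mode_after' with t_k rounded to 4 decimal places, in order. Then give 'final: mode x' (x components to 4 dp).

Mode 0: guard c·x = -1.9420 hit at Δt = 1.4323 (t = 1.4323), x⁻ = (1.9420) → reset → x⁺ = (1.7667), jump to mode 1
Mode 1: guard c·x = 12.1682 hit at Δt = 1.2394 (t = 2.6717), x⁻ = (12.1682) → reset → x⁺ = (12.5299), jump to mode 2
Mode 2: guard c·x = -2.4772 hit at Δt = 1.5582 (t = 4.2299), x⁻ = (2.4772) → reset → x⁺ = (1.7795), jump to mode 1
Mode 1: guard c·x = 12.1682 hit at Δt = 1.2359 (t = 5.4658), x⁻ = (12.1682) → reset → x⁺ = (12.5299), jump to mode 2
Mode 2: guard c·x = -2.4772 hit at Δt = 1.5582 (t = 7.0240), x⁻ = (2.4772) → reset → x⁺ = (1.7795), jump to mode 1
Mode 1: flow for 1.0279 to horizon, guard not reached → x = (9.2102)

1 1.4323 0->1
2 2.6717 1->2
3 4.2299 2->1
4 5.4658 1->2
5 7.0240 2->1
final: 1 9.2102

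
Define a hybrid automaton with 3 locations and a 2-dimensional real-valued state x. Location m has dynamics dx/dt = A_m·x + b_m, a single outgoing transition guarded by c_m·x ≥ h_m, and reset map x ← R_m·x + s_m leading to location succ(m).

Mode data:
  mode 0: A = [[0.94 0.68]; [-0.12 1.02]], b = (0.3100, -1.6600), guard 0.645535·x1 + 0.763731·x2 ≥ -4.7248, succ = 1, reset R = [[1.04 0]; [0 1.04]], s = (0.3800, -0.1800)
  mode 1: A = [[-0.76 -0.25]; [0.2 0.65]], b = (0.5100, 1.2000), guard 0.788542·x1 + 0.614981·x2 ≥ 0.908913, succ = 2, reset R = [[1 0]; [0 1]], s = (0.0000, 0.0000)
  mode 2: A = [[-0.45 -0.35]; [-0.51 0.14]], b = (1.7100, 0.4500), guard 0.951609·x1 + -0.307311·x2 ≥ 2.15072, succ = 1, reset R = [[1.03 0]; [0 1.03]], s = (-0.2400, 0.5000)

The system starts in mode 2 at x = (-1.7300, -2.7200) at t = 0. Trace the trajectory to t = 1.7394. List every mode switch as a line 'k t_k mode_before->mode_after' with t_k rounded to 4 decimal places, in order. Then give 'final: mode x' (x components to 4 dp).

Mode 2: guard c·x = 2.1507 hit at Δt = 1.2187 (t = 1.2187), x⁻ = (1.4226, -2.5932) → reset → x⁺ = (1.2253, -2.1710), jump to mode 1
Mode 1: flow for 0.5207 to horizon, guard not reached → x = (1.2763, -2.1468)

1 1.2187 2->1
final: 1 1.2763 -2.1468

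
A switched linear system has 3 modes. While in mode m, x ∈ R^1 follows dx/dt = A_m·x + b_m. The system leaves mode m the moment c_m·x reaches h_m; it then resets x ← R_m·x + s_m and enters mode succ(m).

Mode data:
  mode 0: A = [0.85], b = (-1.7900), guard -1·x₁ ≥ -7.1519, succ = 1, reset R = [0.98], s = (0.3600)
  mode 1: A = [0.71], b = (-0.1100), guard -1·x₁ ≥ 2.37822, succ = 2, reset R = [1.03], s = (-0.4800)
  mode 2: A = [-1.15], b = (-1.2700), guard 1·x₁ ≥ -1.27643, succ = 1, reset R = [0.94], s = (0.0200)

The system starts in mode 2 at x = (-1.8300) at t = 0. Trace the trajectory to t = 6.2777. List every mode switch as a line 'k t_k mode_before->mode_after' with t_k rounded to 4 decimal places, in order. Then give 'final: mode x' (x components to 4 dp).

Mode 2: guard c·x = -1.2764 hit at Δt = 1.2514 (t = 1.2514), x⁻ = (-1.2764) → reset → x⁺ = (-1.1798), jump to mode 1
Mode 1: guard c·x = 2.3782 hit at Δt = 0.9024 (t = 2.1538), x⁻ = (-2.3782) → reset → x⁺ = (-2.9296), jump to mode 2
Mode 2: guard c·x = -1.2764 hit at Δt = 2.0535 (t = 4.2073), x⁻ = (-1.2764) → reset → x⁺ = (-1.1798), jump to mode 1
Mode 1: guard c·x = 2.3782 hit at Δt = 0.9024 (t = 5.1096), x⁻ = (-2.3782) → reset → x⁺ = (-2.9296), jump to mode 2
Mode 2: flow for 1.1681 to horizon, guard not reached → x = (-1.5807)

1 1.2514 2->1
2 2.1538 1->2
3 4.2073 2->1
4 5.1096 1->2
final: 2 -1.5807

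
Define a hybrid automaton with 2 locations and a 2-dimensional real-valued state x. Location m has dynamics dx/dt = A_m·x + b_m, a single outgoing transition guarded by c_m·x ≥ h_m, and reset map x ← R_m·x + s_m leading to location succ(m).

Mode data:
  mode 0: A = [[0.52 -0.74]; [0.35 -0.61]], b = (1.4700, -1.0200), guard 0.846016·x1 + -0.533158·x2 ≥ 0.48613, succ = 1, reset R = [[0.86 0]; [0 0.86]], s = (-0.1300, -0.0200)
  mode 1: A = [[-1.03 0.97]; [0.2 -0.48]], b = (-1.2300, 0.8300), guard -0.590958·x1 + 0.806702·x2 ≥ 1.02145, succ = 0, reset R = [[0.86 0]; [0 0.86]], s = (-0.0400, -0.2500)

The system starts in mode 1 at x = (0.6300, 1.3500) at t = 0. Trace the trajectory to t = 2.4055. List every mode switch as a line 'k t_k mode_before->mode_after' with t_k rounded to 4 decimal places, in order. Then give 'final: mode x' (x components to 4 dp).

Mode 1: guard c·x = 1.0214 hit at Δt = 0.8420 (t = 0.8420), x⁻ = (0.3740, 1.5402) → reset → x⁺ = (0.2816, 1.0746), jump to mode 0
Mode 0: guard c·x = 0.4861 hit at Δt = 0.4824 (t = 1.3244), x⁻ = (0.8617, 0.4556) → reset → x⁺ = (0.6111, 0.3718), jump to mode 1
Mode 1: flow for 1.0811 to horizon, guard not reached → x = (-0.1324, 0.9373)

1 0.8420 1->0
2 1.3244 0->1
final: 1 -0.1324 0.9373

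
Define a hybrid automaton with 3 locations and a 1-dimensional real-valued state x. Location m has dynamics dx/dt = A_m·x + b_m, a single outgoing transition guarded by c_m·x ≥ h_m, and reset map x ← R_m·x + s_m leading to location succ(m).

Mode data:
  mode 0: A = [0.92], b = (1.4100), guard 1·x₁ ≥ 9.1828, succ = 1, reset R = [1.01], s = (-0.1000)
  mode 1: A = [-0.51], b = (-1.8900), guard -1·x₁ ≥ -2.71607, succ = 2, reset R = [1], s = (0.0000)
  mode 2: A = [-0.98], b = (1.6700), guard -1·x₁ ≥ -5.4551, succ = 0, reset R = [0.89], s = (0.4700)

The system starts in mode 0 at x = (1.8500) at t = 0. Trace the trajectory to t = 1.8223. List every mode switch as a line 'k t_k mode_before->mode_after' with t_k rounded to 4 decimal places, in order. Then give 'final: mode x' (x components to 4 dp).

Mode 0: guard c·x = 9.1828 hit at Δt = 1.2533 (t = 1.2533), x⁻ = (9.1828) → reset → x⁺ = (9.1746), jump to mode 1
Mode 1: flow for 0.5690 to horizon, guard not reached → x = (5.9303)

1 1.2533 0->1
final: 1 5.9303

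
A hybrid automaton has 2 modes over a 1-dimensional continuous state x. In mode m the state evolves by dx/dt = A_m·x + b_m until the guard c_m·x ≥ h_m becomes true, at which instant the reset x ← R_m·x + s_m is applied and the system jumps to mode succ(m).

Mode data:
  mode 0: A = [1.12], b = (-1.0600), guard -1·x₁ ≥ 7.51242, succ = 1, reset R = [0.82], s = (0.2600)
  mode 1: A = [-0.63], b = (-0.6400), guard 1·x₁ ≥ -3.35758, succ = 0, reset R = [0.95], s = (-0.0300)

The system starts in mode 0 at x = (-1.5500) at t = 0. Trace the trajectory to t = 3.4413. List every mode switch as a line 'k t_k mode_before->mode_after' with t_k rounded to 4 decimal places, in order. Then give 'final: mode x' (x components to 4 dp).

1 1.0896 0->1
2 2.2565 1->0
3 2.8888 0->1
final: 1 -4.4645

Mode 0: guard c·x = 7.5124 hit at Δt = 1.0896 (t = 1.0896), x⁻ = (-7.5124) → reset → x⁺ = (-5.9002), jump to mode 1
Mode 1: guard c·x = -3.3576 hit at Δt = 1.1669 (t = 2.2565), x⁻ = (-3.3576) → reset → x⁺ = (-3.2197), jump to mode 0
Mode 0: guard c·x = 7.5124 hit at Δt = 0.6323 (t = 2.8888), x⁻ = (-7.5124) → reset → x⁺ = (-5.9002), jump to mode 1
Mode 1: flow for 0.5525 to horizon, guard not reached → x = (-4.4645)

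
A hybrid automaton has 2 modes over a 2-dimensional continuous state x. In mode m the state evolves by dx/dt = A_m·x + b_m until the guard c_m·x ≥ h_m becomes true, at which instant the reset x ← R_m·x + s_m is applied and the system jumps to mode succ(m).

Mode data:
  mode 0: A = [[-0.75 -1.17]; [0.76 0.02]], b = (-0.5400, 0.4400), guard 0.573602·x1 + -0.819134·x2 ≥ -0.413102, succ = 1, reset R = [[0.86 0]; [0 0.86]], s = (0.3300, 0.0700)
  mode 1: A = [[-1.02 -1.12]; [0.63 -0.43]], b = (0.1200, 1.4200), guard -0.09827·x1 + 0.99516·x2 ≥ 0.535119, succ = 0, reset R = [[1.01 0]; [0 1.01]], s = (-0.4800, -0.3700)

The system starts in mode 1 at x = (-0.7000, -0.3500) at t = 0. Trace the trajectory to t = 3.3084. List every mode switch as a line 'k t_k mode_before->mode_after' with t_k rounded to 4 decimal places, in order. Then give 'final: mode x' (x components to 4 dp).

Mode 1: guard c·x = 0.5351 hit at Δt = 0.7707 (t = 0.7707), x⁻ = (-0.3402, 0.5041) → reset → x⁺ = (-0.8236, 0.1392), jump to mode 0
Mode 0: guard c·x = -0.4131 hit at Δt = 1.0204 (t = 1.7911), x⁻ = (-0.7932, -0.0511) → reset → x⁺ = (-0.3522, 0.0260), jump to mode 1
Mode 1: guard c·x = 0.5351 hit at Δt = 0.4341 (t = 2.2252), x⁻ = (-0.2985, 0.5082) → reset → x⁺ = (-0.7815, 0.1433), jump to mode 0
Mode 0: flow for 1.0832 to horizon, guard not reached → x = (-0.7822, -0.0385)

1 0.7707 1->0
2 1.7911 0->1
3 2.2252 1->0
final: 0 -0.7822 -0.0385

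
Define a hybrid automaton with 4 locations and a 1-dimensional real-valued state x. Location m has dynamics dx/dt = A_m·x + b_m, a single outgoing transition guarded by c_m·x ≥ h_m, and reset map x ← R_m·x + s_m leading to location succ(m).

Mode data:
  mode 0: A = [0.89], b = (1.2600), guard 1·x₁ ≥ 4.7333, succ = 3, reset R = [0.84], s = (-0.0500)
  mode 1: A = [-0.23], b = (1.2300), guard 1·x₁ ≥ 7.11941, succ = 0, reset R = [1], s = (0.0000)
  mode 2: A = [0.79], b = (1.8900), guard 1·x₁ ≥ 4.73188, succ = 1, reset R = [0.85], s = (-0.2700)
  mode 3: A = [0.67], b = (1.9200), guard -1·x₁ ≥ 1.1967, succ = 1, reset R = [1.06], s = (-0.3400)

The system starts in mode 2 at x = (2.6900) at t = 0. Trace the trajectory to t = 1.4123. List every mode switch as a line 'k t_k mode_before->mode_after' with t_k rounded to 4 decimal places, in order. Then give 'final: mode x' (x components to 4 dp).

Mode 2: guard c·x = 4.7319 hit at Δt = 0.4275 (t = 0.4275), x⁻ = (4.7319) → reset → x⁺ = (3.7521), jump to mode 1
Mode 1: flow for 0.9848 to horizon, guard not reached → x = (4.0755)

1 0.4275 2->1
final: 1 4.0755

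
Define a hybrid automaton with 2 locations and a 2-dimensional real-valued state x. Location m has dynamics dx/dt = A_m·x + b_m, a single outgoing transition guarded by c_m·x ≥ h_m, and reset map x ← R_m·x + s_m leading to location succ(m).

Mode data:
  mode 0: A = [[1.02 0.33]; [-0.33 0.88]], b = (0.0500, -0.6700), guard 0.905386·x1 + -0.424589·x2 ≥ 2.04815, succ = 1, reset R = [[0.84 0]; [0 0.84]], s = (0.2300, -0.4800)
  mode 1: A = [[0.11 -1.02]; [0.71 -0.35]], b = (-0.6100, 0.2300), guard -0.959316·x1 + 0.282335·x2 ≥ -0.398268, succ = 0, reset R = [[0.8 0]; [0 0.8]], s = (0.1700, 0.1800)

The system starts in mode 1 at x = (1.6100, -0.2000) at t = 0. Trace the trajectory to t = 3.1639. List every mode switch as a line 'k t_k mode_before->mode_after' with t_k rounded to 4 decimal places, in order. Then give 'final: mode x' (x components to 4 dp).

Mode 1: guard c·x = -0.3983 hit at Δt = 1.0668 (t = 1.0668), x⁻ = (0.6597, 0.8308) → reset → x⁺ = (0.6977, 0.8447), jump to mode 0
Mode 0: guard c·x = 2.0482 hit at Δt = 0.9911 (t = 2.0579), x⁻ = (2.3942, 0.2816) → reset → x⁺ = (2.2412, -0.2435), jump to mode 1
Mode 1: flow for 1.1060 to horizon, guard not reached → x = (1.1053, 1.2079)

1 1.0668 1->0
2 2.0579 0->1
final: 1 1.1053 1.2079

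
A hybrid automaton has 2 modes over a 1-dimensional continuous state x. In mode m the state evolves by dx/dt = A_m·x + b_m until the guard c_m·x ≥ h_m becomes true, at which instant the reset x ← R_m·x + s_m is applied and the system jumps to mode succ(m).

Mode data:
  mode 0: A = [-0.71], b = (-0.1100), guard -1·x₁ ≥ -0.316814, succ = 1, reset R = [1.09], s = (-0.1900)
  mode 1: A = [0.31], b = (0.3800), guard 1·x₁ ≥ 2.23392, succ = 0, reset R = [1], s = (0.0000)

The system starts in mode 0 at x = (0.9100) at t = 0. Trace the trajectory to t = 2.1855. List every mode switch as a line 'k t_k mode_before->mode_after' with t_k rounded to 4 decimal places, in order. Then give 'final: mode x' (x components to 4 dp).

1 1.1468 0->1
final: 1 0.6800

Mode 0: guard c·x = -0.3168 hit at Δt = 1.1468 (t = 1.1468), x⁻ = (0.3168) → reset → x⁺ = (0.1553), jump to mode 1
Mode 1: flow for 1.0387 to horizon, guard not reached → x = (0.6800)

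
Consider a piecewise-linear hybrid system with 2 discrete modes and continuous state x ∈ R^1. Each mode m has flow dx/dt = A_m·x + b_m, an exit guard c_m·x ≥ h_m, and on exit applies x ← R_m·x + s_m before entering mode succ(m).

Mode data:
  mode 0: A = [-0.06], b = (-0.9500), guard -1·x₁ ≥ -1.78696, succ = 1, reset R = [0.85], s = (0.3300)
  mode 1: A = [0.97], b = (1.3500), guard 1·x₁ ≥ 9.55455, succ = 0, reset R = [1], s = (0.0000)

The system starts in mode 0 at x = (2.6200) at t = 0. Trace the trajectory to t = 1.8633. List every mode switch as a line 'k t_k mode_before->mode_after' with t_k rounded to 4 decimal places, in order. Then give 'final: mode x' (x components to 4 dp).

Mode 0: guard c·x = -1.7870 hit at Δt = 0.7699 (t = 0.7699), x⁻ = (1.7870) → reset → x⁺ = (1.8489), jump to mode 1
Mode 1: flow for 1.0934 to horizon, guard not reached → x = (7.9677)

1 0.7699 0->1
final: 1 7.9677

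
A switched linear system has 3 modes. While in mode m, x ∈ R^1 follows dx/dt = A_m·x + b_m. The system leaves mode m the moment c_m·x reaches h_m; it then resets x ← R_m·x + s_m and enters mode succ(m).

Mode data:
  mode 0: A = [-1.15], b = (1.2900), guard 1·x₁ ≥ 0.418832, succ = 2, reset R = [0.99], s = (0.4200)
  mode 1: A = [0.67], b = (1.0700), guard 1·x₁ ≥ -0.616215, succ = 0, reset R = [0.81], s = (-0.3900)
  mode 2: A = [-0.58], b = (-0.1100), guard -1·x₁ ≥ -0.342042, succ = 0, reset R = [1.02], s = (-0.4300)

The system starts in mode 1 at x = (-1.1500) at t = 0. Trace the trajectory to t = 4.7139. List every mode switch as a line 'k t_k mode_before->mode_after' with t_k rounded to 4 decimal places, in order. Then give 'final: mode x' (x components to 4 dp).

1 1.1728 1->0
2 2.0868 0->2
3 3.2173 2->0
4 3.6845 0->2
final: 2 0.3741

Mode 1: guard c·x = -0.6162 hit at Δt = 1.1728 (t = 1.1728), x⁻ = (-0.6162) → reset → x⁺ = (-0.8891), jump to mode 0
Mode 0: guard c·x = 0.4188 hit at Δt = 0.9140 (t = 2.0868), x⁻ = (0.4188) → reset → x⁺ = (0.8346), jump to mode 2
Mode 2: guard c·x = -0.3420 hit at Δt = 1.1305 (t = 3.2173), x⁻ = (0.3420) → reset → x⁺ = (-0.0811), jump to mode 0
Mode 0: guard c·x = 0.4188 hit at Δt = 0.4672 (t = 3.6845), x⁻ = (0.4188) → reset → x⁺ = (0.8346), jump to mode 2
Mode 2: flow for 1.0294 to horizon, guard not reached → x = (0.3741)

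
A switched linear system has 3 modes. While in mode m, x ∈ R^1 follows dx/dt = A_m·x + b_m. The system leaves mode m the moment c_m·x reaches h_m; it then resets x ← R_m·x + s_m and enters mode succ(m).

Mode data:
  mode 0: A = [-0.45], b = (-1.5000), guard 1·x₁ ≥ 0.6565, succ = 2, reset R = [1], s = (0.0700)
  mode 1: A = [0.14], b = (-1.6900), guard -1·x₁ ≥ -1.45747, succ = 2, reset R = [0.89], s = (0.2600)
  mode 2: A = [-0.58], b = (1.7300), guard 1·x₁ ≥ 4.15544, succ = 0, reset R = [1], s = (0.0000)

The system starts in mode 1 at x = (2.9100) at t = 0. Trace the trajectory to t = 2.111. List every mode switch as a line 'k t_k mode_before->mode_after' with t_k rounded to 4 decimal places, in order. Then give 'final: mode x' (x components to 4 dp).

Mode 1: guard c·x = -1.4575 hit at Δt = 1.0512 (t = 1.0512), x⁻ = (1.4575) → reset → x⁺ = (1.5571), jump to mode 2
Mode 2: flow for 1.0598 to horizon, guard not reached → x = (2.2118)

1 1.0512 1->2
final: 2 2.2118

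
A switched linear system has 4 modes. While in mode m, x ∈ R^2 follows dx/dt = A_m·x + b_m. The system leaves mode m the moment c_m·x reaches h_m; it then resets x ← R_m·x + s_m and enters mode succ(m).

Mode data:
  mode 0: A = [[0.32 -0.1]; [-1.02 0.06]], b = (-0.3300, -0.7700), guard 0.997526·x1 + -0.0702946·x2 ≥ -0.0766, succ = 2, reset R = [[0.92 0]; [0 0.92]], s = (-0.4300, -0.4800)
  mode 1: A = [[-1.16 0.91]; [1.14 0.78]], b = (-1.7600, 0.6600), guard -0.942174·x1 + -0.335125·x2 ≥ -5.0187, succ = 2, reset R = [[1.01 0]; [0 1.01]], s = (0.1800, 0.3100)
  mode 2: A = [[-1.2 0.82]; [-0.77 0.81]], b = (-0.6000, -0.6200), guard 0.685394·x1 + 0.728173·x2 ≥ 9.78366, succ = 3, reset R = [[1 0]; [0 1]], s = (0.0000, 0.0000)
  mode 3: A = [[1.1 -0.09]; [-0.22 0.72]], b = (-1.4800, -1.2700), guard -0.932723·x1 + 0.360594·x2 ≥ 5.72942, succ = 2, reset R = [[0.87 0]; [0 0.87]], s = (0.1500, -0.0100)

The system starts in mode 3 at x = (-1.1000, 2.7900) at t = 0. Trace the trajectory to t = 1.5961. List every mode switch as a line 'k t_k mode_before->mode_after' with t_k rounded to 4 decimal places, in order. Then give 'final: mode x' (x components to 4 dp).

1 0.7499 3->2
final: 2 0.8996 7.7090

Mode 3: guard c·x = 5.7294 hit at Δt = 0.7499 (t = 0.7499), x⁻ = (-4.5736, 4.0586) → reset → x⁺ = (-3.8290, 3.5210), jump to mode 2
Mode 2: flow for 0.8462 to horizon, guard not reached → x = (0.8996, 7.7090)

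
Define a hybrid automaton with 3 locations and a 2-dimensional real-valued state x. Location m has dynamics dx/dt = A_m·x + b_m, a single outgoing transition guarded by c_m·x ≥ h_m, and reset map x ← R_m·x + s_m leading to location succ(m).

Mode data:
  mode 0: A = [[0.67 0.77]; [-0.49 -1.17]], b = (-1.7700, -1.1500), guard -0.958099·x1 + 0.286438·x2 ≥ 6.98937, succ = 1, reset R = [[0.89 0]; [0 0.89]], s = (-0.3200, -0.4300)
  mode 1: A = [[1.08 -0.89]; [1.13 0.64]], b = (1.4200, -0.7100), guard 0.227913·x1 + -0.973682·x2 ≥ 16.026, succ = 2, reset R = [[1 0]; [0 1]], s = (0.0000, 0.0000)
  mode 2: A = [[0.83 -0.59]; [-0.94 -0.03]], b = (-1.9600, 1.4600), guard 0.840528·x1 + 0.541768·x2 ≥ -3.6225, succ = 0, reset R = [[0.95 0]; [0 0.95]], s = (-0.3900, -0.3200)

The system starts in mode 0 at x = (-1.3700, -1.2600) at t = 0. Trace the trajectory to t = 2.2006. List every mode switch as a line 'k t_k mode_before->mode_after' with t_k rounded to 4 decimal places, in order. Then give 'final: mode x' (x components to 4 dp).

1 1.1963 0->1
final: 1 -9.0618 -14.7661

Mode 0: guard c·x = 6.9894 hit at Δt = 1.1963 (t = 1.1963), x⁻ = (-7.1686, 0.4230) → reset → x⁺ = (-6.7000, -0.0535), jump to mode 1
Mode 1: flow for 1.0043 to horizon, guard not reached → x = (-9.0618, -14.7661)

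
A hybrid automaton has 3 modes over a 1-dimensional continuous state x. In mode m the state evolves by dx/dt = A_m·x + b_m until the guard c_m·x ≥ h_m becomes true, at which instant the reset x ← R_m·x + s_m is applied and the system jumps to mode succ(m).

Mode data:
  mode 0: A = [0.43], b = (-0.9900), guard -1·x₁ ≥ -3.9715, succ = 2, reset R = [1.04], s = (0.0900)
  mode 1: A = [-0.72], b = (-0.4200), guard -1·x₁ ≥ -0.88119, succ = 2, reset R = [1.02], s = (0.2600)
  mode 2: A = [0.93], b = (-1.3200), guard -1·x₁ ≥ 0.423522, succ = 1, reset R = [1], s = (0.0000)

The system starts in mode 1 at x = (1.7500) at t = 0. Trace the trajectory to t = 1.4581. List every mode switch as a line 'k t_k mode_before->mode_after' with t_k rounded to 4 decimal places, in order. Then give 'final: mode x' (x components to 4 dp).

Mode 1: guard c·x = -0.8812 hit at Δt = 0.6469 (t = 0.6469), x⁻ = (0.8812) → reset → x⁺ = (1.1588), jump to mode 2
Mode 2: flow for 0.8112 to horizon, guard not reached → x = (0.8653)

1 0.6469 1->2
final: 2 0.8653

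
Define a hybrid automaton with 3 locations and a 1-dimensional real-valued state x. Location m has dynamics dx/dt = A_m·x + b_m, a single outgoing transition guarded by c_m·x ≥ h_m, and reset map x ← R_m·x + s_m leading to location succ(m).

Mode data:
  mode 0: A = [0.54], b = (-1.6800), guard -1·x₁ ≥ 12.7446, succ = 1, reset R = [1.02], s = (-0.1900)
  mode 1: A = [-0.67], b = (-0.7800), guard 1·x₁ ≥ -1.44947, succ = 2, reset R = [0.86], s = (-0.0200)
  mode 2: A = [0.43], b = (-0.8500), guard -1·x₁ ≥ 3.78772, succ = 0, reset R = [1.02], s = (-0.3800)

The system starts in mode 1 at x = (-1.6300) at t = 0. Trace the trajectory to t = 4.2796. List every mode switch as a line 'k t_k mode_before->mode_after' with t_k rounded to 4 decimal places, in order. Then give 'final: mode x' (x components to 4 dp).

1 0.7318 1->2
2 2.0693 2->0
3 3.4919 0->1
final: 1 -8.2581

Mode 1: guard c·x = -1.4495 hit at Δt = 0.7318 (t = 0.7318), x⁻ = (-1.4495) → reset → x⁺ = (-1.2665), jump to mode 2
Mode 2: guard c·x = 3.7877 hit at Δt = 1.3375 (t = 2.0693), x⁻ = (-3.7877) → reset → x⁺ = (-4.2435), jump to mode 0
Mode 0: guard c·x = 12.7446 hit at Δt = 1.4226 (t = 3.4919), x⁻ = (-12.7446) → reset → x⁺ = (-13.1895), jump to mode 1
Mode 1: flow for 0.7877 to horizon, guard not reached → x = (-8.2581)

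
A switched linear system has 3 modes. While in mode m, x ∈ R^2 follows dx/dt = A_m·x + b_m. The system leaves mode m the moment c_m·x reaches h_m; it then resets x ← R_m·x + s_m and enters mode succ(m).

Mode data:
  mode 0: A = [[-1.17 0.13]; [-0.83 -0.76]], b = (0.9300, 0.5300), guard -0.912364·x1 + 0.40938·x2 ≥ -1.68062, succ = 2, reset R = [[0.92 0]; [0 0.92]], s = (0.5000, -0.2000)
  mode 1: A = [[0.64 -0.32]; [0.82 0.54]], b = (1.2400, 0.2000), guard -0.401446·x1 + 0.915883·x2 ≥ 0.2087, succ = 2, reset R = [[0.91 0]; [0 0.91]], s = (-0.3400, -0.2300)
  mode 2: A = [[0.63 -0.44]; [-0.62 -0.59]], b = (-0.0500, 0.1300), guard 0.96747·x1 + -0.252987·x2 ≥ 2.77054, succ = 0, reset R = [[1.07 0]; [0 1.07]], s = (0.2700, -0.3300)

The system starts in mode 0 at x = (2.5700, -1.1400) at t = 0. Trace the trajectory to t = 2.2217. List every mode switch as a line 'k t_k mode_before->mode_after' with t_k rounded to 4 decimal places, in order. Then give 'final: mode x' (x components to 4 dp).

Mode 0: guard c·x = -1.6806 hit at Δt = 0.9168 (t = 0.9168), x⁻ = (1.3115, -1.1825) → reset → x⁺ = (1.7065, -1.2879), jump to mode 2
Mode 2: guard c·x = 2.7705 hit at Δt = 0.4213 (t = 1.3381), x⁻ = (2.4871, -1.4401) → reset → x⁺ = (2.9312, -1.8709), jump to mode 0
Mode 0: flow for 0.8836 to horizon, guard not reached → x = (1.4241, -1.6651)

1 0.9168 0->2
2 1.3381 2->0
final: 0 1.4241 -1.6651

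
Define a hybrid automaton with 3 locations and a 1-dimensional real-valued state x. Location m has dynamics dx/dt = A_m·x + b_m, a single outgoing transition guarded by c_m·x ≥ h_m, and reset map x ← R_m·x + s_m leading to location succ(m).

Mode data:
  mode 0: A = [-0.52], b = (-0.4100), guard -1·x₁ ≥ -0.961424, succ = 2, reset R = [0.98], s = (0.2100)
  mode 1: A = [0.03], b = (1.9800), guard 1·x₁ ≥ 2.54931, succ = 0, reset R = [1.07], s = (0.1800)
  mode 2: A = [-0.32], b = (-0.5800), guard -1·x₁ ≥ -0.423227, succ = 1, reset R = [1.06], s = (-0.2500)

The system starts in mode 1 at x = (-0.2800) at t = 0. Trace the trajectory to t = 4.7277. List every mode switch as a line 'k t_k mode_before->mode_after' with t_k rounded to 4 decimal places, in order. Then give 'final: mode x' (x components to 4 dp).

Mode 1: guard c·x = 2.5493 hit at Δt = 1.4050 (t = 1.4050), x⁻ = (2.5493) → reset → x⁺ = (2.9078), jump to mode 0
Mode 0: guard c·x = -0.9614 hit at Δt = 1.4380 (t = 2.8430), x⁻ = (0.9614) → reset → x⁺ = (1.1522), jump to mode 2
Mode 2: guard c·x = -0.4232 hit at Δt = 0.8819 (t = 3.7249), x⁻ = (0.4232) → reset → x⁺ = (0.1986), jump to mode 1
Mode 1: flow for 1.0028 to horizon, guard not reached → x = (2.2204)

1 1.4050 1->0
2 2.8430 0->2
3 3.7249 2->1
final: 1 2.2204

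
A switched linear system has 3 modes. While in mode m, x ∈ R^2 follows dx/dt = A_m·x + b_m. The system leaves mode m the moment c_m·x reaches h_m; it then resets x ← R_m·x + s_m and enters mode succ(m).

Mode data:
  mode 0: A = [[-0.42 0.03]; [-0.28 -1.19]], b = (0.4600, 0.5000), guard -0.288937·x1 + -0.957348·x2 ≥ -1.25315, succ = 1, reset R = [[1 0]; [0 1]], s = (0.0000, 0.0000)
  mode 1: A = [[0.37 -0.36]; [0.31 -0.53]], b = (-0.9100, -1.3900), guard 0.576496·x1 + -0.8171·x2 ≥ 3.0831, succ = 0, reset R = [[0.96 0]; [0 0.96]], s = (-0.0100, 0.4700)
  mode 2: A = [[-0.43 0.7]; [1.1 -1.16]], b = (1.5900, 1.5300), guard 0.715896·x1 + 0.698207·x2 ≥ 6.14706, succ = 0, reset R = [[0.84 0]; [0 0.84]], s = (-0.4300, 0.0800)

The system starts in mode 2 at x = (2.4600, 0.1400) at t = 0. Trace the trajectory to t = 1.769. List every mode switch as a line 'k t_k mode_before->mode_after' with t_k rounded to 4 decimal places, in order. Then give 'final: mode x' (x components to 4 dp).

1 1.3827 2->0
final: 0 3.2297 1.9901

Mode 2: guard c·x = 6.1471 hit at Δt = 1.3827 (t = 1.3827), x⁻ = (4.7654, 3.9180) → reset → x⁺ = (3.5729, 3.3711), jump to mode 0
Mode 0: flow for 0.3863 to horizon, guard not reached → x = (3.2297, 1.9901)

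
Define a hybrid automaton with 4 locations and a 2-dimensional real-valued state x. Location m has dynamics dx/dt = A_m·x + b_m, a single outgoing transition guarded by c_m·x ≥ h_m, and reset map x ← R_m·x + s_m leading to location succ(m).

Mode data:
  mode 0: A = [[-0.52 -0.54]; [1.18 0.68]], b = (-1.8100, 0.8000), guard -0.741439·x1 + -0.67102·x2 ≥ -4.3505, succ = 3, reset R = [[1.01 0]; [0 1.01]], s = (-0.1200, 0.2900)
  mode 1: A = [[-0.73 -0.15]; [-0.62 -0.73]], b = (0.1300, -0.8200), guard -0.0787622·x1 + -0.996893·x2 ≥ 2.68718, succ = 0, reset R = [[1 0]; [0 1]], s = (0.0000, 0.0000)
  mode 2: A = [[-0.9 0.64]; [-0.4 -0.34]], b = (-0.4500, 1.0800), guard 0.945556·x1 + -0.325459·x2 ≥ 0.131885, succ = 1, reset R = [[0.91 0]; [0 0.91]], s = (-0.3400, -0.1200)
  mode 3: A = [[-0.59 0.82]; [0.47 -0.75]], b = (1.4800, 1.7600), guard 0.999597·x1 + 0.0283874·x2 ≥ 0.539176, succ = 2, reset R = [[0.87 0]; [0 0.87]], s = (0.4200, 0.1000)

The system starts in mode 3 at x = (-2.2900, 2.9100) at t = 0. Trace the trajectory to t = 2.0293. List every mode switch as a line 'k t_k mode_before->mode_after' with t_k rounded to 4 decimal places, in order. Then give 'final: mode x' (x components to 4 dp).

Mode 3: guard c·x = 0.5392 hit at Δt = 0.6716 (t = 0.6716), x⁻ = (0.4679, 2.5162) → reset → x⁺ = (0.8271, 2.2891), jump to mode 2
Mode 2: guard c·x = 0.1319 hit at Δt = 0.4253 (t = 1.0969), x⁻ = (0.9206, 2.2694) → reset → x⁺ = (0.4978, 1.9452), jump to mode 1
Mode 1: flow for 0.9324 to horizon, guard not reached → x = (0.2462, 0.2937)

1 0.6716 3->2
2 1.0969 2->1
final: 1 0.2462 0.2937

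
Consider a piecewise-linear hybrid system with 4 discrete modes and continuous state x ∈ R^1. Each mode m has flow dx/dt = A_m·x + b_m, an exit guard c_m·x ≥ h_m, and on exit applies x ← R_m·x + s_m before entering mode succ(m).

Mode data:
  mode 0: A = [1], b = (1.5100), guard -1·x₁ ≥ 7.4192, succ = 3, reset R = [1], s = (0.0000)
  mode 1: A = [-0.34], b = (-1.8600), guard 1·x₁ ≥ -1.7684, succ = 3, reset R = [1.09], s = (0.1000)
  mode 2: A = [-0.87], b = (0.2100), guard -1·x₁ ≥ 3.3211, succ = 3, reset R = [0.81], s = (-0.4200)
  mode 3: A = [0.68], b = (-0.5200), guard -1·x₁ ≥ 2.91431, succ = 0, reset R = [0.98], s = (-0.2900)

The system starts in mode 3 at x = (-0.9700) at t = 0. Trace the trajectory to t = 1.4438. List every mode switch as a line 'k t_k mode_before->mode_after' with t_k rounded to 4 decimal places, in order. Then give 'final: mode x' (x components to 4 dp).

Mode 3: guard c·x = 2.9143 hit at Δt = 1.1056 (t = 1.1056), x⁻ = (-2.9143) → reset → x⁺ = (-3.1460), jump to mode 0
Mode 0: flow for 0.3382 to horizon, guard not reached → x = (-3.8044)

1 1.1056 3->0
final: 0 -3.8044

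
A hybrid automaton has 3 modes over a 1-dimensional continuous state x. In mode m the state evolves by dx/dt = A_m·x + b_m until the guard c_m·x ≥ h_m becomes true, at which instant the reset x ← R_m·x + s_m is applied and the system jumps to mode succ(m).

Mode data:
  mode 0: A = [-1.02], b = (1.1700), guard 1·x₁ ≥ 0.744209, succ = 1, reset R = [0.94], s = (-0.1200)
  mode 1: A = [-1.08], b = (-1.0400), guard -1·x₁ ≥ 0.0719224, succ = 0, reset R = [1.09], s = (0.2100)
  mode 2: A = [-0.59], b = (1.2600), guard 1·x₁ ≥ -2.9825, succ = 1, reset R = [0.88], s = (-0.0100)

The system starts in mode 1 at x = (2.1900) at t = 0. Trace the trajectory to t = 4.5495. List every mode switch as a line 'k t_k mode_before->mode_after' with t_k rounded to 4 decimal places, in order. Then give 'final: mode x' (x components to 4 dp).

1 1.1701 1->0
2 2.0765 0->1
3 2.5846 1->0
4 3.4910 0->1
5 3.9992 1->0
final: 0 0.5678

Mode 1: guard c·x = 0.0719 hit at Δt = 1.1701 (t = 1.1701), x⁻ = (-0.0719) → reset → x⁺ = (0.1316), jump to mode 0
Mode 0: guard c·x = 0.7442 hit at Δt = 0.9064 (t = 2.0765), x⁻ = (0.7442) → reset → x⁺ = (0.5796), jump to mode 1
Mode 1: guard c·x = 0.0719 hit at Δt = 0.5081 (t = 2.5846), x⁻ = (-0.0719) → reset → x⁺ = (0.1316), jump to mode 0
Mode 0: guard c·x = 0.7442 hit at Δt = 0.9064 (t = 3.4910), x⁻ = (0.7442) → reset → x⁺ = (0.5796), jump to mode 1
Mode 1: guard c·x = 0.0719 hit at Δt = 0.5081 (t = 3.9992), x⁻ = (-0.0719) → reset → x⁺ = (0.1316), jump to mode 0
Mode 0: flow for 0.5503 to horizon, guard not reached → x = (0.5678)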